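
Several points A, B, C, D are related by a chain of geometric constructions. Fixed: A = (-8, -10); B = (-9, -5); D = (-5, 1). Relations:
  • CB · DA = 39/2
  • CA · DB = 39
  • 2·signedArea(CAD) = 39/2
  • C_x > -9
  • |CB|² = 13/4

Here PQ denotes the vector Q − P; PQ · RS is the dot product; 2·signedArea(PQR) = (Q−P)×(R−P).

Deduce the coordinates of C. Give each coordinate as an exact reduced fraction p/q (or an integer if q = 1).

1. C_x = -8  [2·signedArea(CAD) = 39/2 ∩ CA · DB = 39]
2. C_y = -7/2  [2·signedArea(CAD) = 39/2 ∩ CA · DB = 39]
   → C = (-8, -7/2)

C = (-8, -7/2)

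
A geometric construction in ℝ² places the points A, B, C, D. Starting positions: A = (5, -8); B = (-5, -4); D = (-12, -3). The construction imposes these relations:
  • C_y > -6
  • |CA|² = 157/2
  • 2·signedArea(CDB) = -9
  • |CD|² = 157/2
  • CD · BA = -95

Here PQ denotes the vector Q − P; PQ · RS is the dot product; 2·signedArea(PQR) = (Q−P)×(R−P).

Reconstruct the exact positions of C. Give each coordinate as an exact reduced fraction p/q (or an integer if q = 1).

1. C_x = -7/2  [2·signedArea(CDB) = -9 ∩ CD · BA = -95]
2. C_y = -11/2  [2·signedArea(CDB) = -9 ∩ CD · BA = -95]
   → C = (-7/2, -11/2)

C = (-7/2, -11/2)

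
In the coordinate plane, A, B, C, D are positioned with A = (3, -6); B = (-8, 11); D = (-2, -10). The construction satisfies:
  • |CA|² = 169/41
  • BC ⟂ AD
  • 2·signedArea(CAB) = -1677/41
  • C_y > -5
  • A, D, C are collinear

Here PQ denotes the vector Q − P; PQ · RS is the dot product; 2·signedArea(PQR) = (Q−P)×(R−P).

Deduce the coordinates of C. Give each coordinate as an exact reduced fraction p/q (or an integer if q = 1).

1. C_x = 188/41  [A, D, C are collinear ∩ BC ⟂ AD]
2. C_y = -194/41  [A, D, C are collinear ∩ BC ⟂ AD]
   → C = (188/41, -194/41)

C = (188/41, -194/41)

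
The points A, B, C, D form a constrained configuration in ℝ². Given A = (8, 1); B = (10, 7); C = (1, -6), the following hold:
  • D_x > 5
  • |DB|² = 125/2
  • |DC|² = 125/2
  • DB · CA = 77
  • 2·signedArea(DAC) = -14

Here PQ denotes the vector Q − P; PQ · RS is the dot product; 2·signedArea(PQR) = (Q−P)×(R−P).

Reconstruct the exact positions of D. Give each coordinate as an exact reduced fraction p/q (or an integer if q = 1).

D = (11/2, 1/2)

1. D_x = 11/2  [2·signedArea(DAC) = -14 ∩ DB · CA = 77]
2. D_y = 1/2  [2·signedArea(DAC) = -14 ∩ DB · CA = 77]
   → D = (11/2, 1/2)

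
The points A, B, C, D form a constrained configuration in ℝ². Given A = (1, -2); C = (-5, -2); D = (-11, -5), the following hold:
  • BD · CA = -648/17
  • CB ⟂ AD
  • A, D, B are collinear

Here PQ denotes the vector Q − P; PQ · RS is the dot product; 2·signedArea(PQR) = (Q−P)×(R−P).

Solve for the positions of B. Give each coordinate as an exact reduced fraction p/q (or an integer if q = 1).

1. B_x = -79/17  [A, D, B are collinear ∩ CB ⟂ AD]
2. B_y = -58/17  [A, D, B are collinear ∩ CB ⟂ AD]
   → B = (-79/17, -58/17)

B = (-79/17, -58/17)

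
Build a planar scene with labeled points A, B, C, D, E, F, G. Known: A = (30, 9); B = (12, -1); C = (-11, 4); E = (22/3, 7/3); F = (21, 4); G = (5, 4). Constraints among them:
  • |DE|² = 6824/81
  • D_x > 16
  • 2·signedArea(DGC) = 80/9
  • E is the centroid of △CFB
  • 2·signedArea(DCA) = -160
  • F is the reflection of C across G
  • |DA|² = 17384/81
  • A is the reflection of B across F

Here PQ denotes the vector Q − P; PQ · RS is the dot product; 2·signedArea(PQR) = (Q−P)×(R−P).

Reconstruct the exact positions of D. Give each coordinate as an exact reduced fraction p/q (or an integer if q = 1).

D = (148/9, 31/9)

1. D_x = 148/9  [2·signedArea(DGC) = 80/9 ∩ 2·signedArea(DCA) = -160]
2. D_y = 31/9  [2·signedArea(DGC) = 80/9 ∩ 2·signedArea(DCA) = -160]
   → D = (148/9, 31/9)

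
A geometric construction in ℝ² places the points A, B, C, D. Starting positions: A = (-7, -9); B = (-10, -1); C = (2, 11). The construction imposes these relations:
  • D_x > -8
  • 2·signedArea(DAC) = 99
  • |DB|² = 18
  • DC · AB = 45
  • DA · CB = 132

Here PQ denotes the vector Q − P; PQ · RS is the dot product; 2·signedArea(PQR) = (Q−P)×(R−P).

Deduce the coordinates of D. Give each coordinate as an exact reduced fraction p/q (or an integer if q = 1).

1. D_x = -7  [DC · AB = 45 ∩ DA · CB = 132]
2. D_y = 2  [DC · AB = 45 ∩ DA · CB = 132]
   → D = (-7, 2)

D = (-7, 2)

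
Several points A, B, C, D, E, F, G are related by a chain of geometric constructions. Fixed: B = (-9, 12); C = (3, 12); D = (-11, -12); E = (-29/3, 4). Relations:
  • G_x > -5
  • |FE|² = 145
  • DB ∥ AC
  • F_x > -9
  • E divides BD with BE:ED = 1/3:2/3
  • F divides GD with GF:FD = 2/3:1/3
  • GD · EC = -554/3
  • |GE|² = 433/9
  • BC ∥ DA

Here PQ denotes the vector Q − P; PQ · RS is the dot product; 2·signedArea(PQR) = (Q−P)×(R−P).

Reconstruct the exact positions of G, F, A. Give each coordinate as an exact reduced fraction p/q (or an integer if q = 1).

1. G_x = -4  [line -38/3·x + -8·y + -152/3 = 0 ∩ |GE|² = 433/9]
2. G_y = 0  [line -38/3·x + -8·y + -152/3 = 0 ∩ |GE|² = 433/9]
   → G = (-4, 0)
3. F_x = -26/3  [F divides GD with GF:FD = 2/3:1/3]
4. F_y = -8  [F divides GD with GF:FD = 2/3:1/3]
   → F = (-26/3, -8)
5. A_x = 1  [DB ∥ AC ∩ BC ∥ DA]
6. A_y = -12  [DB ∥ AC ∩ BC ∥ DA]
   → A = (1, -12)

A = (1, -12)
F = (-26/3, -8)
G = (-4, 0)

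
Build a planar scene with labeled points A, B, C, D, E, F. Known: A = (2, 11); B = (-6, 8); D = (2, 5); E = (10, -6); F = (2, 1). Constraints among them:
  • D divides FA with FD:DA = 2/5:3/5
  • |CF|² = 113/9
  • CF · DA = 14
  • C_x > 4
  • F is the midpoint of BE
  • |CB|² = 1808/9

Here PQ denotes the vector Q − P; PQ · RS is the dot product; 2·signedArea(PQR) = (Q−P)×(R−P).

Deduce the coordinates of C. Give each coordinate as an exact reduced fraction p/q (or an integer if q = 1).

C = (14/3, -4/3)

1. C_y = -4/3  [CF · DA = 14]
2. C_x = 14/3  [|CF|² = 113/9]
   → C = (14/3, -4/3)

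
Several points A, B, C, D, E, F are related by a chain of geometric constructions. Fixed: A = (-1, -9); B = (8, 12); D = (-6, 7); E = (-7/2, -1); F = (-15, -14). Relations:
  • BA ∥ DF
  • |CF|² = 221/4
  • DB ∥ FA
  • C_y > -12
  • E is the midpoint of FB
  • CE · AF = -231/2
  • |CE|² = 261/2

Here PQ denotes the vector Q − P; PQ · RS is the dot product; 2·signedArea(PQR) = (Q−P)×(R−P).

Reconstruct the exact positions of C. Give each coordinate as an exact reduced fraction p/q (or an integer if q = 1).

1. C_x = -8  [line 14·x + 5·y + 339/2 = 0 ∩ |CF|² = 221/4]
2. C_y = -23/2  [line 14·x + 5·y + 339/2 = 0 ∩ |CF|² = 221/4]
   → C = (-8, -23/2)

C = (-8, -23/2)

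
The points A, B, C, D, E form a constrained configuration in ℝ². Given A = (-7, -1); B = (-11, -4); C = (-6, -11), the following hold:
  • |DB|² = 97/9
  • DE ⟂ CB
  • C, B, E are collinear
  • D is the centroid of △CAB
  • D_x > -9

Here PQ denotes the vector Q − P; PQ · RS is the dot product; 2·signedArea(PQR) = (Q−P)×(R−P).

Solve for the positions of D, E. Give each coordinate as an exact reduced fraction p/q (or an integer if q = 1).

1. D_x = -8  [D is the centroid of △CAB]
2. D_y = -16/3  [D is the centroid of △CAB]
   → D = (-8, -16/3)
3. E_x = -2077/222  [C, B, E are collinear ∩ DE ⟂ CB]
4. E_y = -1399/222  [C, B, E are collinear ∩ DE ⟂ CB]
   → E = (-2077/222, -1399/222)

D = (-8, -16/3)
E = (-2077/222, -1399/222)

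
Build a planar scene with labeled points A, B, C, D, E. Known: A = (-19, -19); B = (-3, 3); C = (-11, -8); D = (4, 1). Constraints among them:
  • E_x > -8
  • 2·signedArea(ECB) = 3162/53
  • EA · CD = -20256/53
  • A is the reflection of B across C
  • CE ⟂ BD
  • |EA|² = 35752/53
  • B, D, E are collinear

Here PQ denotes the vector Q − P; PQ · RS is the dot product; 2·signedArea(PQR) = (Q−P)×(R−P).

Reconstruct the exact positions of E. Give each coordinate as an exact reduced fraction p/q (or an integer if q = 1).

1. E_x = -397/53  [B, D, E are collinear ∩ CE ⟂ BD]
2. E_y = 227/53  [B, D, E are collinear ∩ CE ⟂ BD]
   → E = (-397/53, 227/53)

E = (-397/53, 227/53)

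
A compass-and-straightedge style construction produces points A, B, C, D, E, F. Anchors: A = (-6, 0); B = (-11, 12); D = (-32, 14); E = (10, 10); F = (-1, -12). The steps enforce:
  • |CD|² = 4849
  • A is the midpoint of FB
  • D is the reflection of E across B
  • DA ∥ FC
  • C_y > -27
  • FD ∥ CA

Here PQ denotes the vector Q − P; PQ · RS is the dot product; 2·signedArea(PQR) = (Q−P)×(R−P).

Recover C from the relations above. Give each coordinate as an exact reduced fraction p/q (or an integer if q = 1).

1. C_x = 25  [FD ∥ CA ∩ DA ∥ FC]
2. C_y = -26  [FD ∥ CA ∩ DA ∥ FC]
   → C = (25, -26)

C = (25, -26)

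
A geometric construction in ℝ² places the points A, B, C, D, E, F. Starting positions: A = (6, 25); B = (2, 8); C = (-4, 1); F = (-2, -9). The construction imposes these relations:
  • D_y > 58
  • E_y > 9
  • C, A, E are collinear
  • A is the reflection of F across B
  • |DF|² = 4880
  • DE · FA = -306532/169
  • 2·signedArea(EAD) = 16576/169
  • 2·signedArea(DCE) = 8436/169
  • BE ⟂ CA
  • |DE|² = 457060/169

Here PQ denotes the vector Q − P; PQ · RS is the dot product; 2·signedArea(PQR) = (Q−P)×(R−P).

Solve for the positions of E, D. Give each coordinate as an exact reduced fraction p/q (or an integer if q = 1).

D = (14, 59)
E = (-106/169, 1537/169)

1. E_x = -106/169  [C, A, E are collinear ∩ BE ⟂ CA]
2. E_y = 1537/169  [C, A, E are collinear ∩ BE ⟂ CA]
   → E = (-106/169, 1537/169)
3. D_x = 14  [2·signedArea(DCE) = 8436/169 ∩ DE · FA = -306532/169]
4. D_y = 59  [2·signedArea(DCE) = 8436/169 ∩ DE · FA = -306532/169]
   → D = (14, 59)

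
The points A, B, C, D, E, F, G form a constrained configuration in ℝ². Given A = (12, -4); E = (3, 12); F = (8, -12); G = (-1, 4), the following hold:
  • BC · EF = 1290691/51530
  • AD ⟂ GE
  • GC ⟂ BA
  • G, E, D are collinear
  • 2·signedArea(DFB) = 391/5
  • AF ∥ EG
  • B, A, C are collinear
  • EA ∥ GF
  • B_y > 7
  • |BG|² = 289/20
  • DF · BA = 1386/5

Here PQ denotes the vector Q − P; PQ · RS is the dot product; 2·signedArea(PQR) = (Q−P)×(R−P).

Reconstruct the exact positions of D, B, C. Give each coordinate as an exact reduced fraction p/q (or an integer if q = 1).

B = (7/10, 37/5)
C = (40127/25765, 168374/25765)
D = (-8/5, 14/5)

1. D_x = -8/5  [G, E, D are collinear ∩ AD ⟂ GE]
2. D_y = 14/5  [G, E, D are collinear ∩ AD ⟂ GE]
   → D = (-8/5, 14/5)
3. B_x = 7/10  [2·signedArea(DFB) = 391/5 ∩ DF · BA = 1386/5]
4. B_y = 37/5  [2·signedArea(DFB) = 391/5 ∩ DF · BA = 1386/5]
   → B = (7/10, 37/5)
5. C_x = 40127/25765  [BC · EF = 1290691/51530 ∩ B, A, C are collinear]
6. C_y = 168374/25765  [BC · EF = 1290691/51530 ∩ B, A, C are collinear]
   → C = (40127/25765, 168374/25765)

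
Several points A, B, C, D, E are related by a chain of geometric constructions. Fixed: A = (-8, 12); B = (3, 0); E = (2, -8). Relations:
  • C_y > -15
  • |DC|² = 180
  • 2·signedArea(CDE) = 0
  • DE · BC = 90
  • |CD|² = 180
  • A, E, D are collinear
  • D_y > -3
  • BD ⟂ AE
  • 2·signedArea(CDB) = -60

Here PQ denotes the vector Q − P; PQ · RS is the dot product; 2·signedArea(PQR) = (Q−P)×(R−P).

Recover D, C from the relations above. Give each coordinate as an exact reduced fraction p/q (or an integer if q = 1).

C = (5, -14)
D = (-1, -2)

1. D_x = -1  [A, E, D are collinear ∩ BD ⟂ AE]
2. D_y = -2  [A, E, D are collinear ∩ BD ⟂ AE]
   → D = (-1, -2)
3. C_x = 5  [2·signedArea(CDE) = 0 ∩ DE · BC = 90]
4. C_y = -14  [2·signedArea(CDE) = 0 ∩ DE · BC = 90]
   → C = (5, -14)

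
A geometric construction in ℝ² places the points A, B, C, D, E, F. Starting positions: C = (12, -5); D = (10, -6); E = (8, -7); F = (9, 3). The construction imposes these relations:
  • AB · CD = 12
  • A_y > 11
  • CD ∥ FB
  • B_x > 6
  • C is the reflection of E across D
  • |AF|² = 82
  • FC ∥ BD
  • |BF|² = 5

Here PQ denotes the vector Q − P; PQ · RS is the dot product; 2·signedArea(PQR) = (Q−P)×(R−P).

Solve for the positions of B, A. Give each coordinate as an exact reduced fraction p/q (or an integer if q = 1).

A = (8, 12)
B = (7, 2)

1. B_x = 7  [FC ∥ BD ∩ CD ∥ FB]
2. B_y = 2  [FC ∥ BD ∩ CD ∥ FB]
   → B = (7, 2)
3. A_x = 8  [line 2·x + 1·y + -28 = 0 ∩ |AF|² = 82]
4. A_y = 12  [line 2·x + 1·y + -28 = 0 ∩ |AF|² = 82]
   → A = (8, 12)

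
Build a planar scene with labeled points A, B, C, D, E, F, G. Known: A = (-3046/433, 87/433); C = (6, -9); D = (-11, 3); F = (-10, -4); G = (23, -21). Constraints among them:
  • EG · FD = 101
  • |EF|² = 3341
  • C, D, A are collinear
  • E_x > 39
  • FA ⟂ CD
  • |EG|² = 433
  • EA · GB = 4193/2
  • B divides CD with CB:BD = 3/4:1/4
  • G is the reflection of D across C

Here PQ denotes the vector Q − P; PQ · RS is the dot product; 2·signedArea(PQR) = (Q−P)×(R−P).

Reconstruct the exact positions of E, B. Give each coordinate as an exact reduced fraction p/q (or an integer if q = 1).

B = (-27/4, 0)
E = (40, -33)

1. E_x = 40  [line 1·x + -7·y + -271 = 0 ∩ |EF|² = 3341]
2. E_y = -33  [line 1·x + -7·y + -271 = 0 ∩ |EF|² = 3341]
   → E = (40, -33)
3. B_x = -27/4  [B divides CD with CB:BD = 3/4:1/4]
4. B_y = 0  [B divides CD with CB:BD = 3/4:1/4]
   → B = (-27/4, 0)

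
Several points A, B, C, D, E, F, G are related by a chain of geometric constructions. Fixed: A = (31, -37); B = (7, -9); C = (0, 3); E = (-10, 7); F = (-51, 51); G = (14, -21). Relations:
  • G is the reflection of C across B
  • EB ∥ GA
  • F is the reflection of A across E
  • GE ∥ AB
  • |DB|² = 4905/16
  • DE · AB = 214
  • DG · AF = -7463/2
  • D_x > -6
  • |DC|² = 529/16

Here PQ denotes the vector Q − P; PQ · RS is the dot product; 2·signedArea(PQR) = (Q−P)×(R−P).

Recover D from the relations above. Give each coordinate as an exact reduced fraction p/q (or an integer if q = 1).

D = (-23/4, 3)

1. D_x = -23/4  [DG · AF = -7463/2 ∩ DE · AB = 214]
2. D_y = 3  [DG · AF = -7463/2 ∩ DE · AB = 214]
   → D = (-23/4, 3)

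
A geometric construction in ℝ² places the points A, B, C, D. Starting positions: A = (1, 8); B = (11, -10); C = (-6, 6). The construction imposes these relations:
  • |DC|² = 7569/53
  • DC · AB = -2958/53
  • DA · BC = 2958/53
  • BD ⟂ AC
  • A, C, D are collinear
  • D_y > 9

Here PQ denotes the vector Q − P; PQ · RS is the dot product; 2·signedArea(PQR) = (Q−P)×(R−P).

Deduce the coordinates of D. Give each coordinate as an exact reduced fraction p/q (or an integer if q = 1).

D = (291/53, 492/53)

1. D_x = 291/53  [A, C, D are collinear ∩ BD ⟂ AC]
2. D_y = 492/53  [A, C, D are collinear ∩ BD ⟂ AC]
   → D = (291/53, 492/53)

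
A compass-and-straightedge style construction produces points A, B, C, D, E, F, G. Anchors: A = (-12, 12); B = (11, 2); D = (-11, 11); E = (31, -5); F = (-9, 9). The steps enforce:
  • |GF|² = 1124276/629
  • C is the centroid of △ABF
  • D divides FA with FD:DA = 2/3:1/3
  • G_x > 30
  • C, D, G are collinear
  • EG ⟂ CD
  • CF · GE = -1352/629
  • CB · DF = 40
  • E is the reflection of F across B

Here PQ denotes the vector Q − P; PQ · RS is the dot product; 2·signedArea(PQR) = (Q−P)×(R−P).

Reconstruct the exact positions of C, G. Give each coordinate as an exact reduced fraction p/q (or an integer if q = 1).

C = (-10/3, 23/3)
G = (18979/629, -4341/629)

1. C_x = -10/3  [C is the centroid of △ABF]
2. C_y = 23/3  [C is the centroid of △ABF]
   → C = (-10/3, 23/3)
3. G_x = 18979/629  [C, D, G are collinear ∩ EG ⟂ CD]
4. G_y = -4341/629  [C, D, G are collinear ∩ EG ⟂ CD]
   → G = (18979/629, -4341/629)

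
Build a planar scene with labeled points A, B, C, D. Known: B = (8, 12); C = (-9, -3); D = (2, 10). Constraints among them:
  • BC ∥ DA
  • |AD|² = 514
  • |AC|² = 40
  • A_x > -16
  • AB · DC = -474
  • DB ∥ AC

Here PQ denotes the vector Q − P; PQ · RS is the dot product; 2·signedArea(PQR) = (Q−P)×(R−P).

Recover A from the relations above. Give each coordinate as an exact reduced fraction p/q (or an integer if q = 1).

1. A_x = -15  [DB ∥ AC ∩ BC ∥ DA]
2. A_y = -5  [DB ∥ AC ∩ BC ∥ DA]
   → A = (-15, -5)

A = (-15, -5)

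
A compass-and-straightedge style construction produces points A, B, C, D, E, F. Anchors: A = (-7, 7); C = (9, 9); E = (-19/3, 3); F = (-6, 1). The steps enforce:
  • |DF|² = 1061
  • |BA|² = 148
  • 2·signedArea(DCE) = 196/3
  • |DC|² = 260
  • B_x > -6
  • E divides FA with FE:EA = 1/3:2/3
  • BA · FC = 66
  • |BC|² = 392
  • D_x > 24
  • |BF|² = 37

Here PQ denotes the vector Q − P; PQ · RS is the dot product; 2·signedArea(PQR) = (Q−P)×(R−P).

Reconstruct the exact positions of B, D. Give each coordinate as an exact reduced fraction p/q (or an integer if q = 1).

B = (-5, -5)
D = (25, 11)

1. B_x = -5  [line -15·x + -8·y + -115 = 0 ∩ |BA|² = 148]
2. B_y = -5  [line -15·x + -8·y + -115 = 0 ∩ |BA|² = 148]
   → B = (-5, -5)
3. D_x = 25  [line 6·x + -46/3·y + 56/3 = 0 ∩ |DF|² = 1061]
4. D_y = 11  [line 6·x + -46/3·y + 56/3 = 0 ∩ |DF|² = 1061]
   → D = (25, 11)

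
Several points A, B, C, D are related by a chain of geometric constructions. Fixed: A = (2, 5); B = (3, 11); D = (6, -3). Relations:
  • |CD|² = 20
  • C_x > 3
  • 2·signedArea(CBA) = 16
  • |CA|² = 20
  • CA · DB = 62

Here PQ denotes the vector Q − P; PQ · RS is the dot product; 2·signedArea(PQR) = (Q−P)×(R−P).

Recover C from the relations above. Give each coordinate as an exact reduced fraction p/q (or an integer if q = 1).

C = (4, 1)

1. C_x = 4  [CA · DB = 62 ∩ 2·signedArea(CBA) = 16]
2. C_y = 1  [CA · DB = 62 ∩ 2·signedArea(CBA) = 16]
   → C = (4, 1)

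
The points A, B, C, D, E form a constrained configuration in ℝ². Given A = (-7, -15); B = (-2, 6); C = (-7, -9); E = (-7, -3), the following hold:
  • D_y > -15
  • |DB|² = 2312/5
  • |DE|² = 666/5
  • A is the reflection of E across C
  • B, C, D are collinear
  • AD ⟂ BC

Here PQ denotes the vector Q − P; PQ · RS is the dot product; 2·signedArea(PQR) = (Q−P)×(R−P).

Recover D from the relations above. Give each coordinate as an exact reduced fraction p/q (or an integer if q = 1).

1. D_x = -44/5  [B, C, D are collinear ∩ AD ⟂ BC]
2. D_y = -72/5  [B, C, D are collinear ∩ AD ⟂ BC]
   → D = (-44/5, -72/5)

D = (-44/5, -72/5)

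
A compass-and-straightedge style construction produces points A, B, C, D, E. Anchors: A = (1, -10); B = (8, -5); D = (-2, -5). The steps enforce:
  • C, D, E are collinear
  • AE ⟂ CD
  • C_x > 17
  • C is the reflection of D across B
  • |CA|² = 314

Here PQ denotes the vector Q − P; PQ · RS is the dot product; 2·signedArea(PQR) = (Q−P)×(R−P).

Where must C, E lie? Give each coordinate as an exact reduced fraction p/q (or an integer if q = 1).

1. C_x = 18  [C is the reflection of D across B]
2. C_y = -5  [C is the reflection of D across B]
   → C = (18, -5)
3. E_x = 1  [C, D, E are collinear ∩ AE ⟂ CD]
4. E_y = -5  [C, D, E are collinear ∩ AE ⟂ CD]
   → E = (1, -5)

C = (18, -5)
E = (1, -5)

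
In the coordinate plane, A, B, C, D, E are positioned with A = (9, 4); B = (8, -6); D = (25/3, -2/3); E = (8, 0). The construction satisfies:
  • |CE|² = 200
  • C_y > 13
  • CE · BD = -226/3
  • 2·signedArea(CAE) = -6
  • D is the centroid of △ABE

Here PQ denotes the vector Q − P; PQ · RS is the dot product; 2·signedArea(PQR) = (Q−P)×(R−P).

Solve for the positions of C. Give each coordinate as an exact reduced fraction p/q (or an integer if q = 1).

1. C_x = 10  [CE · BD = -226/3 ∩ 2·signedArea(CAE) = -6]
2. C_y = 14  [CE · BD = -226/3 ∩ 2·signedArea(CAE) = -6]
   → C = (10, 14)

C = (10, 14)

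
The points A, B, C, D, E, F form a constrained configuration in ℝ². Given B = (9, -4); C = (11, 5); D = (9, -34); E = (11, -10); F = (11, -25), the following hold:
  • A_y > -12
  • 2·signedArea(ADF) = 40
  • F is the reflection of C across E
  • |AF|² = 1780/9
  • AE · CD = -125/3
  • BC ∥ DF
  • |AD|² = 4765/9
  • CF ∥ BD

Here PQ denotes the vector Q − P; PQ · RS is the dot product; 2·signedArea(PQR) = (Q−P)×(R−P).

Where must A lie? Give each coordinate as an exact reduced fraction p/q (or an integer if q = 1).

1. A_x = 29/3  [AE · CD = -125/3 ∩ 2·signedArea(ADF) = 40]
2. A_y = -11  [AE · CD = -125/3 ∩ 2·signedArea(ADF) = 40]
   → A = (29/3, -11)

A = (29/3, -11)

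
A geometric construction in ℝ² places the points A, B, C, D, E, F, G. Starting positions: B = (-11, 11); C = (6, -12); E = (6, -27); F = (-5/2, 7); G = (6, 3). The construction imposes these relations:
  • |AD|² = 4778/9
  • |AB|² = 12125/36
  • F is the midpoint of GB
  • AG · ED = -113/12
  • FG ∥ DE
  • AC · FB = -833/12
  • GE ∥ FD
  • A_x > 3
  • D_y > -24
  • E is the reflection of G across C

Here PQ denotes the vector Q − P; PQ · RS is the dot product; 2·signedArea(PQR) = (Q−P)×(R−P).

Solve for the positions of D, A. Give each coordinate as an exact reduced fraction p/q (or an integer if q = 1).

1. D_x = -5/2  [FG ∥ DE ∩ GE ∥ FD]
2. D_y = -23  [FG ∥ DE ∩ GE ∥ FD]
   → D = (-5/2, -23)
3. A_x = 19/6  [line 17/2·x + -4·y + -355/12 = 0 ∩ |AD|² = 4778/9]
4. A_y = -2/3  [line 17/2·x + -4·y + -355/12 = 0 ∩ |AD|² = 4778/9]
   → A = (19/6, -2/3)

A = (19/6, -2/3)
D = (-5/2, -23)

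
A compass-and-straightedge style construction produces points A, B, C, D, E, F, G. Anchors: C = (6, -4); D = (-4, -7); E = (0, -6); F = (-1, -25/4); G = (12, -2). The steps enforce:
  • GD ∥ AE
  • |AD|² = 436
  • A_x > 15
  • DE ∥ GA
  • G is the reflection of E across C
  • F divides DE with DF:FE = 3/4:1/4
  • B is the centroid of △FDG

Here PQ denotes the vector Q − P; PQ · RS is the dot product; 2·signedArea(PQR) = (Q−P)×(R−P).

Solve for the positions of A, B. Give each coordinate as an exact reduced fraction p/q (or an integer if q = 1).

A = (16, -1)
B = (7/3, -61/12)

1. A_x = 16  [GD ∥ AE ∩ DE ∥ GA]
2. A_y = -1  [GD ∥ AE ∩ DE ∥ GA]
   → A = (16, -1)
3. B_x = 7/3  [B is the centroid of △FDG]
4. B_y = -61/12  [B is the centroid of △FDG]
   → B = (7/3, -61/12)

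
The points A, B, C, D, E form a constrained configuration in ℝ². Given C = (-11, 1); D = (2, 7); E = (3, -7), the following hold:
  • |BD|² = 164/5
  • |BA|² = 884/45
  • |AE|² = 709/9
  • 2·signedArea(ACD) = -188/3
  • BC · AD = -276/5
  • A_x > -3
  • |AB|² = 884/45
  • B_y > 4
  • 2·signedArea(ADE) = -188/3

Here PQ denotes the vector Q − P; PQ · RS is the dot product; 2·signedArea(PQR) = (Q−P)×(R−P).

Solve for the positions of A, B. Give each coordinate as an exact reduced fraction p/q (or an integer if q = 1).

A = (-2, 1/3)
B = (-16/5, 23/5)

1. A_x = -2  [2·signedArea(ADE) = -188/3 ∩ 2·signedArea(ACD) = -188/3]
2. A_y = 1/3  [2·signedArea(ADE) = -188/3 ∩ 2·signedArea(ACD) = -188/3]
   → A = (-2, 1/3)
3. B_x = -16/5  [line -4·x + -20/3·y + 268/15 = 0 ∩ |BD|² = 164/5]
4. B_y = 23/5  [line -4·x + -20/3·y + 268/15 = 0 ∩ |BD|² = 164/5]
   → B = (-16/5, 23/5)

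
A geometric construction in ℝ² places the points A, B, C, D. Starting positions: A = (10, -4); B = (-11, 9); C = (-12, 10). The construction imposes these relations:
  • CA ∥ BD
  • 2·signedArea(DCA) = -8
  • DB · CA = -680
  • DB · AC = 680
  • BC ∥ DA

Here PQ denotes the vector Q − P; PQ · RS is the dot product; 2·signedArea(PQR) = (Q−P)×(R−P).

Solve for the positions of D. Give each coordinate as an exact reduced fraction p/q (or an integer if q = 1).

D = (11, -5)

1. D_x = 11  [BC ∥ DA ∩ CA ∥ BD]
2. D_y = -5  [BC ∥ DA ∩ CA ∥ BD]
   → D = (11, -5)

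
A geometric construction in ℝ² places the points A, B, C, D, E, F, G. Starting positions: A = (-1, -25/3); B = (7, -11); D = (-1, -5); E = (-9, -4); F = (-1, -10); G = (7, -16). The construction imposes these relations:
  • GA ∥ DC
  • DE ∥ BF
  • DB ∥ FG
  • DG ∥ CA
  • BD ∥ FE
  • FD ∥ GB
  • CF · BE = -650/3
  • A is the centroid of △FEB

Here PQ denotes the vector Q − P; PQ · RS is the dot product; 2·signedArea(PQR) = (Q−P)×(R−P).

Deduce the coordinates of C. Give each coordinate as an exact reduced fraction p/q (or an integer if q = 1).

C = (-9, 8/3)

1. C_x = -9  [DG ∥ CA ∩ GA ∥ DC]
2. C_y = 8/3  [DG ∥ CA ∩ GA ∥ DC]
   → C = (-9, 8/3)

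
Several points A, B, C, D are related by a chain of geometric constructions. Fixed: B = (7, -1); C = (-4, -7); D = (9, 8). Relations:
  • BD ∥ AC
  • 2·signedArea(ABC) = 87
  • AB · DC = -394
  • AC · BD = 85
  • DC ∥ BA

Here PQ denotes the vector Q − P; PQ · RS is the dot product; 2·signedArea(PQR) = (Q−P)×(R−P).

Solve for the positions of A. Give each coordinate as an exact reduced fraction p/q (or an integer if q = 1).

A = (-6, -16)

1. A_x = -6  [BD ∥ AC ∩ DC ∥ BA]
2. A_y = -16  [BD ∥ AC ∩ DC ∥ BA]
   → A = (-6, -16)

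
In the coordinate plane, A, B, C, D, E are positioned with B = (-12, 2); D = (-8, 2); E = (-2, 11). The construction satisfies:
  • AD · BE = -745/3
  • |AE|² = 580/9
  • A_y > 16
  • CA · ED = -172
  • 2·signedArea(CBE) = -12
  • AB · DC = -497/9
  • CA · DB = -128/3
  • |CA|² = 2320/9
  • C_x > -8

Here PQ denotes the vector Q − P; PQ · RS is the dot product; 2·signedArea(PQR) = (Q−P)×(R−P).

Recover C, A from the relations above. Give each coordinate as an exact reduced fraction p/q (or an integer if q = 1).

A = (10/3, 17)
C = (-22/3, 5)

1. A_x = 10/3  [line -10·x + -9·y + 559/3 = 0 ∩ |AE|² = 580/9]
2. A_y = 17  [line -10·x + -9·y + 559/3 = 0 ∩ |AE|² = 580/9]
   → A = (10/3, 17)
3. C_x = -22/3  [2·signedArea(CBE) = -12 ∩ AB · DC = -497/9]
4. C_y = 5  [2·signedArea(CBE) = -12 ∩ AB · DC = -497/9]
   → C = (-22/3, 5)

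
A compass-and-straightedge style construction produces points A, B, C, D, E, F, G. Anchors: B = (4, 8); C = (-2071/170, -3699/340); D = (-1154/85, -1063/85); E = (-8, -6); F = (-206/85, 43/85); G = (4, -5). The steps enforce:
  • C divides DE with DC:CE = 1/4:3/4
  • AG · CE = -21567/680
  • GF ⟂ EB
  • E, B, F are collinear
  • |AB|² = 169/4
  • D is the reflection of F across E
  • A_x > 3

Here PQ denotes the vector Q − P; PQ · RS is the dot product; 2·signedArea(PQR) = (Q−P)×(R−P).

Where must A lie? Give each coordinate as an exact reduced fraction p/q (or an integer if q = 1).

1. A_x = 4  [line -711/170·x + -1659/340·y + 16353/680 = 0 ∩ |AB|² = 169/4]
2. A_y = 3/2  [line -711/170·x + -1659/340·y + 16353/680 = 0 ∩ |AB|² = 169/4]
   → A = (4, 3/2)

A = (4, 3/2)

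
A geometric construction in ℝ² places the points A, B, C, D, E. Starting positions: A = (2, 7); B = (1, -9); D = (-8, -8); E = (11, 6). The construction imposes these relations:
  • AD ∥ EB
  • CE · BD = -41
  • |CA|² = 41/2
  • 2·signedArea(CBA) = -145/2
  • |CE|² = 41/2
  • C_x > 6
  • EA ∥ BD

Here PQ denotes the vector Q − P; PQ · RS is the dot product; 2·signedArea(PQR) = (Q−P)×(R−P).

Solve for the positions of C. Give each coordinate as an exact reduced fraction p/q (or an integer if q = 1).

C = (13/2, 13/2)

1. C_x = 13/2  [2·signedArea(CBA) = -145/2 ∩ CE · BD = -41]
2. C_y = 13/2  [2·signedArea(CBA) = -145/2 ∩ CE · BD = -41]
   → C = (13/2, 13/2)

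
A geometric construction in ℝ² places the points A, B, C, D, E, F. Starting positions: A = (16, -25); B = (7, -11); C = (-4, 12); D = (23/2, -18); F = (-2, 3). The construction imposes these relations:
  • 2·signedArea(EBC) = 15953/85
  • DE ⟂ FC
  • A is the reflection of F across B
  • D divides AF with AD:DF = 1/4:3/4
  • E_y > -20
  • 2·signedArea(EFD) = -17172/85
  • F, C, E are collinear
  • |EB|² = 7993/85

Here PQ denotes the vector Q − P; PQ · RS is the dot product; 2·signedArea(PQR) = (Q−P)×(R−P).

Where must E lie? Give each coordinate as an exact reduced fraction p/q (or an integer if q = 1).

1. E_x = 262/85  [F, C, E are collinear ∩ DE ⟂ FC]
2. E_y = -1689/85  [F, C, E are collinear ∩ DE ⟂ FC]
   → E = (262/85, -1689/85)

E = (262/85, -1689/85)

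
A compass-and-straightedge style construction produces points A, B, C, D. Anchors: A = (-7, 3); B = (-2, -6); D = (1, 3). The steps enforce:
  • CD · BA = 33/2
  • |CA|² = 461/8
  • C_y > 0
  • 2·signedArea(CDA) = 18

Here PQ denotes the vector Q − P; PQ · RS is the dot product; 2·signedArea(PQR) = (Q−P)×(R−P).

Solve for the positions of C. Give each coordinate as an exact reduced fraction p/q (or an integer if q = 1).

C = (1/4, 3/4)

1. C_x = 1/4  [CD · BA = 33/2 ∩ 2·signedArea(CDA) = 18]
2. C_y = 3/4  [CD · BA = 33/2 ∩ 2·signedArea(CDA) = 18]
   → C = (1/4, 3/4)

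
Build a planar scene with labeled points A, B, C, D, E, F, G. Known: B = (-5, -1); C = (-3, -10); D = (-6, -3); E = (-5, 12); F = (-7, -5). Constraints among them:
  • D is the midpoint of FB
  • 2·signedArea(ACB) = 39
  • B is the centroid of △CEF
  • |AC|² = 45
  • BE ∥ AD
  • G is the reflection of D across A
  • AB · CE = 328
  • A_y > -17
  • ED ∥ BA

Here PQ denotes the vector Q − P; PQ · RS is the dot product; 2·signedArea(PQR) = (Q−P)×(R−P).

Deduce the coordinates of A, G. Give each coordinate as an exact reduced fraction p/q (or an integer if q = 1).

1. A_x = -6  [BE ∥ AD ∩ ED ∥ BA]
2. A_y = -16  [BE ∥ AD ∩ ED ∥ BA]
   → A = (-6, -16)
3. G_x = -6  [G is the reflection of D across A]
4. G_y = -29  [G is the reflection of D across A]
   → G = (-6, -29)

A = (-6, -16)
G = (-6, -29)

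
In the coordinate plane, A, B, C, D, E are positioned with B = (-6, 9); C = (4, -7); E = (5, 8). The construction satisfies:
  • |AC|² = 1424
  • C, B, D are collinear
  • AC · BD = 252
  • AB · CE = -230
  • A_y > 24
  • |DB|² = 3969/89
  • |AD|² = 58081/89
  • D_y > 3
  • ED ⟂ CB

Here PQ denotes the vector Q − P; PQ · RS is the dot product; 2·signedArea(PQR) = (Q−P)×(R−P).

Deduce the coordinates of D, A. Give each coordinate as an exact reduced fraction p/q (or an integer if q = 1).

A = (-16, 25)
D = (-219/89, 297/89)

1. D_x = -219/89  [C, B, D are collinear ∩ ED ⟂ CB]
2. D_y = 297/89  [C, B, D are collinear ∩ ED ⟂ CB]
   → D = (-219/89, 297/89)
3. A_x = -16  [AC · BD = 252 ∩ AB · CE = -230]
4. A_y = 25  [AC · BD = 252 ∩ AB · CE = -230]
   → A = (-16, 25)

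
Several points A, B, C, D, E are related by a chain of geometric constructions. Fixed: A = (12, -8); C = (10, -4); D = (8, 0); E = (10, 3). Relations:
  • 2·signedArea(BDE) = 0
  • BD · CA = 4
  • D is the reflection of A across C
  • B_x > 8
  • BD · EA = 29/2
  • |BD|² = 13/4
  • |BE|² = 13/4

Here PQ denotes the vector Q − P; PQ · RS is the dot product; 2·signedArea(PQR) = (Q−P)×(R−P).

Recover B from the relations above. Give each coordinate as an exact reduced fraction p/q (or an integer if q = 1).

B = (9, 3/2)

1. B_x = 9  [2·signedArea(BDE) = 0 ∩ BD · EA = 29/2]
2. B_y = 3/2  [2·signedArea(BDE) = 0 ∩ BD · EA = 29/2]
   → B = (9, 3/2)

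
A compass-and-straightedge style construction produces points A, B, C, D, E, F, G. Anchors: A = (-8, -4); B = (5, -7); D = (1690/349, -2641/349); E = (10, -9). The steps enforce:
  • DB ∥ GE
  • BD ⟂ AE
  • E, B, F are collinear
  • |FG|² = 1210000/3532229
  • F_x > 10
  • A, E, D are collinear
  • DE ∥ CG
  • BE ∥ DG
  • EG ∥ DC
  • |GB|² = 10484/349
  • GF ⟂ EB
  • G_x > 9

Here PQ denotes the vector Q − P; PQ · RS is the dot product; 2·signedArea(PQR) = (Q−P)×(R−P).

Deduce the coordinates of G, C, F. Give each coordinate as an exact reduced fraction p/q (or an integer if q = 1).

1. G_x = 3435/349  [DB ∥ GE ∩ BE ∥ DG]
2. G_y = -3339/349  [DB ∥ GE ∩ BE ∥ DG]
   → G = (3435/349, -3339/349)
3. C_x = 1635/349  [DE ∥ CG ∩ EG ∥ DC]
4. C_y = -2839/349  [DE ∥ CG ∩ EG ∥ DC]
   → C = (1635/349, -2839/349)
5. F_x = 101815/10121  [E, B, F are collinear ∩ GF ⟂ EB]
6. F_y = -91331/10121  [E, B, F are collinear ∩ GF ⟂ EB]
   → F = (101815/10121, -91331/10121)

C = (1635/349, -2839/349)
F = (101815/10121, -91331/10121)
G = (3435/349, -3339/349)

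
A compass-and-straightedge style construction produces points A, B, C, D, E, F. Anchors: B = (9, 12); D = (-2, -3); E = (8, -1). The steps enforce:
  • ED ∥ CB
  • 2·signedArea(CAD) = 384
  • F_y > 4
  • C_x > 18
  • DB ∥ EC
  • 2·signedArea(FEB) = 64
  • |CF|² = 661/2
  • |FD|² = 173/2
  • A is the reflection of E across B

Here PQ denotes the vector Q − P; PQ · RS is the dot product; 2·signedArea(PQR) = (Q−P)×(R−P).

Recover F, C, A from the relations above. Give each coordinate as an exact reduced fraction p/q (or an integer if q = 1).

A = (10, 25)
C = (19, 14)
F = (7/2, 9/2)

1. F_x = 7/2  [line -13·x + 1·y + 41 = 0 ∩ |FD|² = 173/2]
2. F_y = 9/2  [line -13·x + 1·y + 41 = 0 ∩ |FD|² = 173/2]
   → F = (7/2, 9/2)
3. C_x = 19  [ED ∥ CB ∩ DB ∥ EC]
4. C_y = 14  [ED ∥ CB ∩ DB ∥ EC]
   → C = (19, 14)
5. A_x = 10  [A is the reflection of E across B]
6. A_y = 25  [A is the reflection of E across B]
   → A = (10, 25)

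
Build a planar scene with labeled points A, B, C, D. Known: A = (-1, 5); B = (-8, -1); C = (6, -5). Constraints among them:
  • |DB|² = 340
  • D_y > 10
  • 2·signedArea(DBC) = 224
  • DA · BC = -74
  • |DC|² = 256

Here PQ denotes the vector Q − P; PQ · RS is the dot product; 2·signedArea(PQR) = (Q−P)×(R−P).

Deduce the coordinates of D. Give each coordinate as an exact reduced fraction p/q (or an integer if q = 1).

1. D_x = 6  [2·signedArea(DBC) = 224 ∩ DA · BC = -74]
2. D_y = 11  [2·signedArea(DBC) = 224 ∩ DA · BC = -74]
   → D = (6, 11)

D = (6, 11)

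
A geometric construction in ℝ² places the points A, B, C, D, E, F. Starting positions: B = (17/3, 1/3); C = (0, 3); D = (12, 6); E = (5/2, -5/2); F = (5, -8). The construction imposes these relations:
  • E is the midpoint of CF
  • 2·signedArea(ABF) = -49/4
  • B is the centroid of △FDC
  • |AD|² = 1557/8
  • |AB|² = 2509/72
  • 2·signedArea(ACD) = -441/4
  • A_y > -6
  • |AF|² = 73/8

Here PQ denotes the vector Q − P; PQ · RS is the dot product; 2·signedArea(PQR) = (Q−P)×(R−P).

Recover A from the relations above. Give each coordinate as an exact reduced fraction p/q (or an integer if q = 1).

A = (15/4, -21/4)

1. A_x = 15/4  [2·signedArea(ACD) = -441/4 ∩ 2·signedArea(ABF) = -49/4]
2. A_y = -21/4  [2·signedArea(ACD) = -441/4 ∩ 2·signedArea(ABF) = -49/4]
   → A = (15/4, -21/4)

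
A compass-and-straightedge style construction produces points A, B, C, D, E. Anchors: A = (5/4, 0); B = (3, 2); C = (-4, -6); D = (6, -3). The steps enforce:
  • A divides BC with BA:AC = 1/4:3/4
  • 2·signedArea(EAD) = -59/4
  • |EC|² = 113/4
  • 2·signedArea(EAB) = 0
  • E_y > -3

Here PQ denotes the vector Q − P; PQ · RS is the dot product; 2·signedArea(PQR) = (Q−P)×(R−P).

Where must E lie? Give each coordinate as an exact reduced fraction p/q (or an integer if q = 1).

1. E_x = -1/2  [2·signedArea(EAB) = 0 ∩ 2·signedArea(EAD) = -59/4]
2. E_y = -2  [2·signedArea(EAB) = 0 ∩ 2·signedArea(EAD) = -59/4]
   → E = (-1/2, -2)

E = (-1/2, -2)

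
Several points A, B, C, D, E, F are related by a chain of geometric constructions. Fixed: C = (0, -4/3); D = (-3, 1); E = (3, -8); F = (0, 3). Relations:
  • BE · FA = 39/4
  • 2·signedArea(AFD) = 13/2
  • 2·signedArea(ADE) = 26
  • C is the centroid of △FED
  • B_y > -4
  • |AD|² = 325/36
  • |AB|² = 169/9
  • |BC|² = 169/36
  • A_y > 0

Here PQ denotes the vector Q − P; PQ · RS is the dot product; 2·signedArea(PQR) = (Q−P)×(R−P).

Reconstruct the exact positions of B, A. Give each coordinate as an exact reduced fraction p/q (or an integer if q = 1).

1. A_x = 0  [2·signedArea(AFD) = 13/2 ∩ 2·signedArea(ADE) = 26]
2. A_y = 5/6  [2·signedArea(AFD) = 13/2 ∩ 2·signedArea(ADE) = 26]
   → A = (0, 5/6)
3. B_y = -7/2  [BE · FA = 39/4]
4. B_x = 0  [|BC|² = 169/36]
   → B = (0, -7/2)

A = (0, 5/6)
B = (0, -7/2)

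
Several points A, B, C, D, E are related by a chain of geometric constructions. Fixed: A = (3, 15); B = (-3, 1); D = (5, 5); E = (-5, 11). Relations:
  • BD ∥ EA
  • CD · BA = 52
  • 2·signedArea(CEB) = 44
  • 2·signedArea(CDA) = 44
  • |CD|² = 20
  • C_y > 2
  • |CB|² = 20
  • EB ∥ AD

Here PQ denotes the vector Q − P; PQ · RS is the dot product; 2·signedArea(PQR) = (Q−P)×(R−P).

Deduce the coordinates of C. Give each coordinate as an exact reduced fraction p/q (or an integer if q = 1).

1. C_x = 1  [2·signedArea(CEB) = 44 ∩ CD · BA = 52]
2. C_y = 3  [2·signedArea(CEB) = 44 ∩ CD · BA = 52]
   → C = (1, 3)

C = (1, 3)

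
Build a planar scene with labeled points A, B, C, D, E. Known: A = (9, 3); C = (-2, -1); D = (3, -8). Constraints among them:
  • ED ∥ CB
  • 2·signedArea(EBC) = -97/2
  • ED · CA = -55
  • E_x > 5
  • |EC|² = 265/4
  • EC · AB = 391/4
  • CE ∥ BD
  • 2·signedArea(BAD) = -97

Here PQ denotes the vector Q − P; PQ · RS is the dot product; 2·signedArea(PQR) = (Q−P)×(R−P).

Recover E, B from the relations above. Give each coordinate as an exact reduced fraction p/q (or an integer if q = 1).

B = (-5, -13/2)
E = (6, -5/2)

1. E_x = 6  [line -11·x + -4·y + 56 = 0 ∩ |EC|² = 265/4]
2. E_y = -5/2  [line -11·x + -4·y + 56 = 0 ∩ |EC|² = 265/4]
   → E = (6, -5/2)
3. B_x = -5  [2·signedArea(EBC) = -97/2 ∩ ED ∥ CB]
4. B_y = -13/2  [2·signedArea(EBC) = -97/2 ∩ ED ∥ CB]
   → B = (-5, -13/2)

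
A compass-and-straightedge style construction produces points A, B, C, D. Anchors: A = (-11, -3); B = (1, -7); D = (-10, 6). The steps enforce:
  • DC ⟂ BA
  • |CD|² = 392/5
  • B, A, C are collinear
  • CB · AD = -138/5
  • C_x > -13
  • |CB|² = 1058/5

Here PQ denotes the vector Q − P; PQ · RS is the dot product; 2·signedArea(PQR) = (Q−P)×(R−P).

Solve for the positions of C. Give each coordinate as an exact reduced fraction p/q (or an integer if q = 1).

1. C_x = -64/5  [B, A, C are collinear ∩ DC ⟂ BA]
2. C_y = -12/5  [B, A, C are collinear ∩ DC ⟂ BA]
   → C = (-64/5, -12/5)

C = (-64/5, -12/5)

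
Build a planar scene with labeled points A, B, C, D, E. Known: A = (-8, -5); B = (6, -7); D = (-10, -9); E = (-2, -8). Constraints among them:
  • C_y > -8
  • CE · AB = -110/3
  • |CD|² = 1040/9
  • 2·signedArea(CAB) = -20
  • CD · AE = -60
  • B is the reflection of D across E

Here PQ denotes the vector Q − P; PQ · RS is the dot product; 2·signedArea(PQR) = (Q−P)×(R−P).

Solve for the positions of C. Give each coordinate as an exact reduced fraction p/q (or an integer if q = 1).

C = (2/3, -23/3)

1. C_x = 2/3  [CD · AE = -60 ∩ CE · AB = -110/3]
2. C_y = -23/3  [CD · AE = -60 ∩ CE · AB = -110/3]
   → C = (2/3, -23/3)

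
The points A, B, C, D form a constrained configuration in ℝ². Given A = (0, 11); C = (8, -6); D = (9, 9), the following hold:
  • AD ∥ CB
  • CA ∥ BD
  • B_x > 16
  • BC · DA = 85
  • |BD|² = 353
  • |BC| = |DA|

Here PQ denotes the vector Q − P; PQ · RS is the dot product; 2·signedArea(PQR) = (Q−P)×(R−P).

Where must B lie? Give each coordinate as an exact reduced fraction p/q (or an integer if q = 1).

1. B_x = 17  [CA ∥ BD ∩ AD ∥ CB]
2. B_y = -8  [CA ∥ BD ∩ AD ∥ CB]
   → B = (17, -8)

B = (17, -8)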